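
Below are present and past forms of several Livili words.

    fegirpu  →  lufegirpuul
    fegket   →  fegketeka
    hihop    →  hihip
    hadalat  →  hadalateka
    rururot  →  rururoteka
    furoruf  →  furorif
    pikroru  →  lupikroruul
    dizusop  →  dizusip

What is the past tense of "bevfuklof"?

rururot and dizusop both have last vowel 'o' yet inflect differently (rururoteka, dizusip), so the last vowel is not what conditions the rule; the final letter is.
"bevfuklof" ends in -f. The one such stem in the data (furoruf → furorif) changes the last vowel to 'i' (as do dizusop, hihop), so the same rule applies.
So bevfuklof → bevfuklif.

bevfuklif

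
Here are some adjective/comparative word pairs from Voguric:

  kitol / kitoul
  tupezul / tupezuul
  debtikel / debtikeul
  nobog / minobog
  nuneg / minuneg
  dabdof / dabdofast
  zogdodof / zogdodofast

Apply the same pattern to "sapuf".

sapufast

"sapuf" ends in -f. The stems ending in -f (dabdof → dabdofast, zogdodof → zogdodofast) add -ast.
The other patterns: stems ending in -l drop the final letter and add -ul; stems ending in -g add the prefix mi-.
So sapuf → sapufast.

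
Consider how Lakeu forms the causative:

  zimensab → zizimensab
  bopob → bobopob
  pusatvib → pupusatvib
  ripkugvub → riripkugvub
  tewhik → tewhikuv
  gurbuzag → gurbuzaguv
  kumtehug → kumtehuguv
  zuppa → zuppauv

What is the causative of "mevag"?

mevaguv

"mevag" ends in -g. The stems ending in -g (gurbuzag → gurbuzaguv, kumtehug → kumtehuguv) add -uv.
The other pattern: stems ending in -b repeat the first consonant+vowel as a prefix.
So mevag → mevaguv.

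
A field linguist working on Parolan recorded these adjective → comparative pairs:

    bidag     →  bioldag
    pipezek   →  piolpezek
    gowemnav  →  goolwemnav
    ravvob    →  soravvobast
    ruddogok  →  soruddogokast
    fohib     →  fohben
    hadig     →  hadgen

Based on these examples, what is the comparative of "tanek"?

pipezek and ruddogok both end in -k yet inflect differently (piolpezek, soruddogokast), so the final letter is not what conditions the rule; the last vowel is.
"tanek" has last vowel 'e'. The one such stem in the data (pipezek → piolpezek) inserts -ol- after the first vowel (as do bidag, gowemnav), so the same rule applies.
The other patterns: stems whose last vowel is 'o' add so- … -ast around the stem; stems whose last vowel is 'i' delete the last vowel and add -en.
So tanek → taolnek.

taolnek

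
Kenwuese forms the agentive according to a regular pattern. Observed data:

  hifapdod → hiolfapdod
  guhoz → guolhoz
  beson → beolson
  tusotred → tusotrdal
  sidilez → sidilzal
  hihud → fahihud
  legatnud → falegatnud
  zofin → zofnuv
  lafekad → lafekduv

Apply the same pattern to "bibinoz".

biolbinoz

hifapdod and tusotred both end in -d yet inflect differently (hiolfapdod, tusotrdal), so the final letter is not what conditions the rule; the last vowel is.
"bibinoz" has last vowel 'o'. The stems whose last vowel is 'o' (hifapdod → hiolfapdod, guhoz → guolhoz, beson → beolson) insert -ol- after the first vowel.
So bibinoz → biolbinoz.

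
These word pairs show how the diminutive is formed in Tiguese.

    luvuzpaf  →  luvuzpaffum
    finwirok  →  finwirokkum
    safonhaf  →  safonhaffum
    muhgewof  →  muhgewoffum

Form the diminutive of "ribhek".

ribhekkum

Every pair shown (luvuzpaf → luvuzpaffum, finwirok → finwirokkum, safonhaf → safonhaffum, …) follows the same rule: double the final consonant and add -um.
So ribhek → ribhekkum.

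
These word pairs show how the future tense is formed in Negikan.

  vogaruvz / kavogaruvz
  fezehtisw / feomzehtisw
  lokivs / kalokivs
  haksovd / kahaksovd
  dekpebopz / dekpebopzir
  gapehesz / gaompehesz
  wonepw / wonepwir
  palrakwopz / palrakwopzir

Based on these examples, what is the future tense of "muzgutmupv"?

muzgutmupvir

vogaruvz and dekpebopz both end in -z yet inflect differently (kavogaruvz, dekpebopzir), so the final letter is not what conditions the rule; the second-to-last letter is.
"muzgutmupv" has second-to-last letter 'p'. The stems whose second-to-last letter is 'p' (dekpebopz → dekpebopzir, wonepw → wonepwir, palrakwopz → palrakwopzir) add -ir.
So muzgutmupv → muzgutmupvir.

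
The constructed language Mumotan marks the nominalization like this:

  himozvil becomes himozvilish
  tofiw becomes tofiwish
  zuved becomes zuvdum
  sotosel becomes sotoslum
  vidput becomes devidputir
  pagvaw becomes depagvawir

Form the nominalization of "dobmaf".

himozvil and sotosel both end in -l yet inflect differently (himozvilish, sotoslum), so the final letter is not what conditions the rule; the last vowel is.
"dobmaf" has last vowel 'a'. The one such stem in the data (pagvaw → depagvawir) adds de- … -ir around the stem, so the same rule applies.
So dobmaf → dedobmafir.

dedobmafir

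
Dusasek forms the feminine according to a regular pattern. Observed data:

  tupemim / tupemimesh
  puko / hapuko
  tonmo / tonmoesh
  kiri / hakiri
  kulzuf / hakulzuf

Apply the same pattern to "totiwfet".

tonmo and puko both end in -o yet inflect differently (tonmoesh, hapuko), so the final letter is not what conditions the rule; the first letter is.
"totiwfet" begins with t-. The stems beginning with t- (tupemim → tupemimesh, tonmo → tonmoesh) add -esh.
The other pattern: stems beginning with k- or p- add the prefix ha-.
So totiwfet → totiwfetesh.

totiwfetesh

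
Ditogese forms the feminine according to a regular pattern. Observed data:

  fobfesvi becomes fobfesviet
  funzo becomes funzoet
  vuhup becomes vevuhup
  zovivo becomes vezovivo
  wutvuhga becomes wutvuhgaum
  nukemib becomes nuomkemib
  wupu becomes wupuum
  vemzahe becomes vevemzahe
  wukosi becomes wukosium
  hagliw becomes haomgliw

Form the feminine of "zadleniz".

vezadleniz

fobfesvi and wukosi both end in -i yet inflect differently (fobfesviet, wukosium), so the final letter is not what conditions the rule; the first letter is.
"zadleniz" begins with z-. The one such stem in the data (zovivo → vezovivo) adds the prefix ve-, so the same rule applies.
The other patterns: stems beginning with f- add -et; stems beginning with w- add -um; stems beginning with h- or n- insert -om- after the first vowel.
So zadleniz → vezadleniz.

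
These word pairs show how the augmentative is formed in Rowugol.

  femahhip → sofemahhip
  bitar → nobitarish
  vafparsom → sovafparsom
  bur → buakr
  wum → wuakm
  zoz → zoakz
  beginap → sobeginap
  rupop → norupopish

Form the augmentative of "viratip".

soviratip

bur and bitar both end in -r yet inflect differently (buakr, nobitarish), so the final letter is not what conditions the rule; the number of vowels is.
"viratip" has 3 vowels. The stems with 3 vowels (beginap → sobeginap, femahhip → sofemahhip, vafparsom → sovafparsom) add the prefix so-.
The other patterns: stems with 1 vowel insert -ak- after the first vowel; stems with 2 vowels add no- … -ish around the stem.
So viratip → soviratip.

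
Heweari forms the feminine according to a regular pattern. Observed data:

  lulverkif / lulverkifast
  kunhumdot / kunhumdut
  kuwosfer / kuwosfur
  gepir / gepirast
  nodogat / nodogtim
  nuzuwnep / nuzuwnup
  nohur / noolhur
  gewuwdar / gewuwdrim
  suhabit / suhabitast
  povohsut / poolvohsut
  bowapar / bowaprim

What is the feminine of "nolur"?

povohsut and suhabit both end in -t yet inflect differently (poolvohsut, suhabitast), so the final letter is not what conditions the rule; the last vowel is.
"nolur" has last vowel 'u'. The stems whose last vowel is 'u' (nohur → noolhur, povohsut → poolvohsut) insert -ol- after the first vowel.
The other patterns: stems whose last vowel is 'i' add -ast; stems whose last vowel is 'a' delete the last vowel and add -im; stems whose last vowel is 'e' or 'o' change the last vowel to 'u'.
So nolur → noollur.

noollur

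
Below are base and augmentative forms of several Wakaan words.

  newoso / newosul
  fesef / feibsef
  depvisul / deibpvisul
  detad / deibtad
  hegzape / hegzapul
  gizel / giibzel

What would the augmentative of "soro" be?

sorul

hegzape and fesef both have last vowel 'e' yet inflect differently (hegzapul, feibsef), so the last vowel is not what conditions the rule; whether the stem ends in a vowel or a consonant is.
"soro" ends in a vowel. The stems ending in a vowel (hegzape → hegzapul, newoso → newosul) drop the final letter and add -ul.
The other pattern: stems ending in a consonant insert -ib- after the first vowel.
So soro → sorul.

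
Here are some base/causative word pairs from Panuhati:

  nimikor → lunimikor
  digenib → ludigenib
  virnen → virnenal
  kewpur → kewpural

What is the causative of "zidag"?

zidagal

"zidag" has 2 vowels. The stems with 2 vowels (virnen → virnenal, kewpur → kewpural) add -al.
The other pattern: stems with 3 vowels add the prefix lu-.
So zidag → zidagal.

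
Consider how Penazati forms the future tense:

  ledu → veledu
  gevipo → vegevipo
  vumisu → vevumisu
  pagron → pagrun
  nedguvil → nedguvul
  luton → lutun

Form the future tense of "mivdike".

vemivdike

gevipo and pagron both have last vowel 'o' yet inflect differently (vegevipo, pagrun), so the last vowel is not what conditions the rule; whether the stem ends in a vowel or a consonant is.
"mivdike" ends in a vowel. The stems ending in a vowel (ledu → veledu, gevipo → vegevipo, vumisu → vevumisu) add the prefix ve-.
The other pattern: stems ending in a consonant change the last vowel to 'u'.
So mivdike → vemivdike.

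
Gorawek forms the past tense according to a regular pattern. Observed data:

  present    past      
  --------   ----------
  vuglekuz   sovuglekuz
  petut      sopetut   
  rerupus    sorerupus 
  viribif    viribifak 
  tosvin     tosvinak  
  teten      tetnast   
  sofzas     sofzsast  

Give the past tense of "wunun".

tosvin and teten both end in -n yet inflect differently (tosvinak, tetnast), so the final letter is not what conditions the rule; the last vowel is.
"wunun" has last vowel 'u'. The stems whose last vowel is 'u' (vuglekuz → sovuglekuz, petut → sopetut, rerupus → sorerupus) add the prefix so-.
So wunun → sowunun.

sowunun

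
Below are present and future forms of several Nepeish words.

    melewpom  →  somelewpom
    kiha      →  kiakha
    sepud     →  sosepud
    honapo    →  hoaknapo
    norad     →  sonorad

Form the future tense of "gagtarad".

honapo and melewpom both have last vowel 'o' yet inflect differently (hoaknapo, somelewpom), so the last vowel is not what conditions the rule; whether the stem ends in a vowel or a consonant is.
"gagtarad" ends in a consonant. The stems ending in a consonant (melewpom → somelewpom, norad → sonorad, sepud → sosepud) add the prefix so-.
The other pattern: stems ending in a vowel insert -ak- after the first vowel.
So gagtarad → sogagtarad.

sogagtarad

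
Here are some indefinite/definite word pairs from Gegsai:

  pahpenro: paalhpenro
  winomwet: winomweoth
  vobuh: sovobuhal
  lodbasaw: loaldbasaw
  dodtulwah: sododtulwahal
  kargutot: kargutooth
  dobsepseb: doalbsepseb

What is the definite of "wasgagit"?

kargutot and pahpenro both have last vowel 'o' yet inflect differently (kargutooth, paalhpenro), so the last vowel is not what conditions the rule; the final letter is.
"wasgagit" ends in -t. The stems ending in -t (winomwet → winomweoth, kargutot → kargutooth) drop the final letter and add -oth.
The other patterns: stems ending in -h add so- … -al around the stem; stems ending in -b, -o or -w insert -al- after the first vowel.
So wasgagit → wasgagioth.

wasgagioth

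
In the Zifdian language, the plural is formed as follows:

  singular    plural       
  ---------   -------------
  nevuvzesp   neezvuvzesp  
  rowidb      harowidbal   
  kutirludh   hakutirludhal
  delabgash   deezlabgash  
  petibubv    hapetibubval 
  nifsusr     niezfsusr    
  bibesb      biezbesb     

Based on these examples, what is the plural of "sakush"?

saezkush

"sakush" has second-to-last letter 's'. The stems whose second-to-last letter is 's' (delabgash → deezlabgash, nifsusr → niezfsusr, bibesb → biezbesb) insert -ez- after the first vowel.
The other pattern: stems whose second-to-last letter is 'b' or 'd' add ha- … -al around the stem.
So sakush → saezkush.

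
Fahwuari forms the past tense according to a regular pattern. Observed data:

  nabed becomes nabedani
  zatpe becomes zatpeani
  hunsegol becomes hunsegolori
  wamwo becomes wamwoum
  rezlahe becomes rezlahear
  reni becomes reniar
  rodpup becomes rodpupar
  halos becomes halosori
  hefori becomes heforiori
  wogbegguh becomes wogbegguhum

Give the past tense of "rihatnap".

rihatnapar

"rihatnap" begins with r-. The stems beginning with r- (rodpup → rodpupar, rezlahe → rezlahear, reni → reniar) add -ar.
So rihatnap → rihatnapar.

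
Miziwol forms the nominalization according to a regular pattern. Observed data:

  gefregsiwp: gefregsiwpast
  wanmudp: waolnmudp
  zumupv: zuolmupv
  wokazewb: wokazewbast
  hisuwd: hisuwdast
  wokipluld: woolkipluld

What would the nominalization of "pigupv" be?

piolgupv

hisuwd and wokipluld both end in -d yet inflect differently (hisuwdast, woolkipluld), so the final letter is not what conditions the rule; the second-to-last letter is.
"pigupv" has second-to-last letter 'p'. The one such stem in the data (zumupv → zuolmupv) inserts -ol- after the first vowel (as do wokipluld, wanmudp), so the same rule applies.
The other pattern: stems whose second-to-last letter is 'w' add -ast.
So pigupv → piolgupv.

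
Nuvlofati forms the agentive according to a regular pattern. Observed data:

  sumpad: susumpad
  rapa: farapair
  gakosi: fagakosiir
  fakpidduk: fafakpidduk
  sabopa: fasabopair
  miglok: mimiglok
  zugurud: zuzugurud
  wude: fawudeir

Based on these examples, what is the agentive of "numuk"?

nunumuk

sabopa and sumpad both have last vowel 'a' yet inflect differently (fasabopair, susumpad), so the last vowel is not what conditions the rule; whether the stem ends in a vowel or a consonant is.
"numuk" ends in a consonant. The stems ending in a consonant (zugurud → zuzugurud, fakpidduk → fafakpidduk, miglok → mimiglok) repeat the first consonant+vowel as a prefix.
So numuk → nunumuk.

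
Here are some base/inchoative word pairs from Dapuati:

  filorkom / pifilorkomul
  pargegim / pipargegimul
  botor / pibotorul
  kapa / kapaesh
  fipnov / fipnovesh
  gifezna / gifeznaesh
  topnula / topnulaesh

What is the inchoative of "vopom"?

pivopomul

filorkom and fipnov both have last vowel 'o' yet inflect differently (pifilorkomul, fipnovesh), so the last vowel is not what conditions the rule; the final letter is.
"vopom" ends in -m. The stems ending in -m (filorkom → pifilorkomul, pargegim → pipargegimul) add pi- … -ul around the stem.
So vopom → pivopomul.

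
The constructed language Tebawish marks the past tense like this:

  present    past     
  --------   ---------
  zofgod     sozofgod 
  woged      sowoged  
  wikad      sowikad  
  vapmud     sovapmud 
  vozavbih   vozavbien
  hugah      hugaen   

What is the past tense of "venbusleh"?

hugah and wikad both have last vowel 'a' yet inflect differently (hugaen, sowikad), so the last vowel is not what conditions the rule; the final letter is.
"venbusleh" ends in -h. The stems ending in -h (vozavbih → vozavbien, hugah → hugaen) drop the final letter and add -en.
The other pattern: stems ending in -d add the prefix so-.
So venbusleh → venbusleen.

venbusleen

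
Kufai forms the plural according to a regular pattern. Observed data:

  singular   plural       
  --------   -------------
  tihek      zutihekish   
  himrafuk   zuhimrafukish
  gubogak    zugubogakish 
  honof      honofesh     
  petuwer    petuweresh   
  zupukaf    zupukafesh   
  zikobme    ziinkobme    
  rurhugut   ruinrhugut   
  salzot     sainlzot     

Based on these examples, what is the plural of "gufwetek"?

zugufwetekish

tihek and petuwer both have last vowel 'e' yet inflect differently (zutihekish, petuweresh), so the last vowel is not what conditions the rule; the final letter is.
"gufwetek" ends in -k. The stems ending in -k (tihek → zutihekish, himrafuk → zuhimrafukish, gubogak → zugubogakish) add zu- … -ish around the stem.
So gufwetek → zugufwetekish.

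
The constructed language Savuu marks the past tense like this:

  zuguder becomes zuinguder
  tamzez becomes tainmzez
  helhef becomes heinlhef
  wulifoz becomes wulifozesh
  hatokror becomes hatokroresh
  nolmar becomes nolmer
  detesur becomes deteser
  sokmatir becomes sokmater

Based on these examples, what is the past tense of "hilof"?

hilofesh

tamzez and wulifoz both end in -z yet inflect differently (tainmzez, wulifozesh), so the final letter is not what conditions the rule; the last vowel is.
"hilof" has last vowel 'o'. The stems whose last vowel is 'o' (wulifoz → wulifozesh, hatokror → hatokroresh) add -esh.
So hilof → hilofesh.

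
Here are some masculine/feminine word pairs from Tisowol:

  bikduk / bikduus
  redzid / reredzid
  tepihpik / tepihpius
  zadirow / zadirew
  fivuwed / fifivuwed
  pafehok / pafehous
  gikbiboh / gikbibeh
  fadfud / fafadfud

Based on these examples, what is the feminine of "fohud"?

redzid and tepihpik both have last vowel 'i' yet inflect differently (reredzid, tepihpius), so the last vowel is not what conditions the rule; the final letter is.
"fohud" ends in -d. The stems ending in -d (fadfud → fafadfud, redzid → reredzid, fivuwed → fifivuwed) repeat the first consonant+vowel as a prefix.
The other patterns: stems ending in -k drop the final letter and add -us; stems ending in -h or -w change the last vowel to 'e'.
So fohud → fofohud.

fofohud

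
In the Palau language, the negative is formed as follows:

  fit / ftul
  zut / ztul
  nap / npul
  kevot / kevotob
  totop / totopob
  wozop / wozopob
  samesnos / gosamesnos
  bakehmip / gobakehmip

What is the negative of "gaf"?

fit and kevot both end in -t yet inflect differently (ftul, kevotob), so the final letter is not what conditions the rule; the number of vowels is.
"gaf" has 1 vowel. The stems with 1 vowel (fit → ftul, zut → ztul, nap → npul) delete the last vowel and add -ul.
The other patterns: stems with 2 vowels add -ob; stems with 3 vowels add the prefix go-.
So gaf → gful.

gful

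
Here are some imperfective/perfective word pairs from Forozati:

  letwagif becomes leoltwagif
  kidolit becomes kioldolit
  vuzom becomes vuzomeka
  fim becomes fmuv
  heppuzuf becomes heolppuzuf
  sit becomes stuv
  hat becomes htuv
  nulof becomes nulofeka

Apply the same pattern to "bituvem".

bioltuvem

fim and vuzom both end in -m yet inflect differently (fmuv, vuzomeka), so the final letter is not what conditions the rule; the number of vowels is.
"bituvem" has 3 vowels. The stems with 3 vowels (letwagif → leoltwagif, kidolit → kioldolit, heppuzuf → heolppuzuf) insert -ol- after the first vowel.
So bituvem → bioltuvem.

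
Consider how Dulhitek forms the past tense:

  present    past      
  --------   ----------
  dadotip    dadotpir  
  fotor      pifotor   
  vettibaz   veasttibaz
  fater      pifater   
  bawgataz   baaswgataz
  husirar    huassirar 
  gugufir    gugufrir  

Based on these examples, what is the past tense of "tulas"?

"tulas" has last vowel 'a'. The stems whose last vowel is 'a' (vettibaz → veasttibaz, husirar → huassirar, bawgataz → baaswgataz) insert -as- after the first vowel.
The other patterns: stems whose last vowel is 'i' delete the last vowel and add -ir; stems whose last vowel is 'e' or 'o' add the prefix pi-.
So tulas → tuaslas.

tuaslas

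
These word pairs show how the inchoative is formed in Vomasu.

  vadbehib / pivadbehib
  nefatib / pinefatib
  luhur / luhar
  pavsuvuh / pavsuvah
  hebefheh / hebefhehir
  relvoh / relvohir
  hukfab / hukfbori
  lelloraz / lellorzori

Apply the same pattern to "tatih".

"tatih" has last vowel 'i'. The stems whose last vowel is 'i' (vadbehib → pivadbehib, nefatib → pinefatib) add the prefix pi-.
So tatih → pitatih.

pitatih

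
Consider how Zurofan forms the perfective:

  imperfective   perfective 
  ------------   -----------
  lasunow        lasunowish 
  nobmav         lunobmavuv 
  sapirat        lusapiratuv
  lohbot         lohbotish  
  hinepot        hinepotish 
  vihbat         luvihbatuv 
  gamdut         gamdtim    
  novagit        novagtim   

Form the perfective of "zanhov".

vihbat and lohbot both end in -t yet inflect differently (luvihbatuv, lohbotish), so the final letter is not what conditions the rule; the last vowel is.
"zanhov" has last vowel 'o'. The stems whose last vowel is 'o' (lohbot → lohbotish, hinepot → hinepotish, lasunow → lasunowish) add -ish.
So zanhov → zanhovish.

zanhovish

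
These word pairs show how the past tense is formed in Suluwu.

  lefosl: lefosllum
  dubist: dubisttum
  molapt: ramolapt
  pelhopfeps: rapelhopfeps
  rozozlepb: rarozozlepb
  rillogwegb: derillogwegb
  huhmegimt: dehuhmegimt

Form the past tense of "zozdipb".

dubist and molapt both end in -t yet inflect differently (dubisttum, ramolapt), so the final letter is not what conditions the rule; the second-to-last letter is.
"zozdipb" has second-to-last letter 'p'. The stems whose second-to-last letter is 'p' (molapt → ramolapt, pelhopfeps → rapelhopfeps, rozozlepb → rarozozlepb) add the prefix ra-.
The other patterns: stems whose second-to-last letter is 's' double the final consonant and add -um; stems whose second-to-last letter is 'g' or 'm' add the prefix de-.
So zozdipb → razozdipb.

razozdipb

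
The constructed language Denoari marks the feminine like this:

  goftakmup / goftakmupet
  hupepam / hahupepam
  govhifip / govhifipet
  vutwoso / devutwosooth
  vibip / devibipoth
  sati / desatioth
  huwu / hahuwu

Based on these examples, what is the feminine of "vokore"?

"vokore" begins with v-. The stems beginning with v- (vibip → devibipoth, vutwoso → devutwosooth) add de- … -oth around the stem.
So vokore → devokoreoth.

devokoreoth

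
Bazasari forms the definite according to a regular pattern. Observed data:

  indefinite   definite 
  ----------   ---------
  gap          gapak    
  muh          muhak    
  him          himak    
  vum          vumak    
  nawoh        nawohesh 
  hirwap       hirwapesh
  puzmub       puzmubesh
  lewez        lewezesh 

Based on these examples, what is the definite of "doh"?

muh and nawoh both end in -h yet inflect differently (muhak, nawohesh), so the final letter is not what conditions the rule; the number of vowels is.
"doh" has 1 vowel. The stems with 1 vowel (gap → gapak, muh → muhak, him → himak) add -ak.
The other pattern: stems with 2 vowels add -esh.
So doh → dohak.

dohak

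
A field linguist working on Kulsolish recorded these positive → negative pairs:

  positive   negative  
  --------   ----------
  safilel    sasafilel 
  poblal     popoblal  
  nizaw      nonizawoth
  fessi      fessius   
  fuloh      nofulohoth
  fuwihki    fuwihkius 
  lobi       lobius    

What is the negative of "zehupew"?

"zehupew" ends in -w. The one such stem in the data (nizaw → nonizawoth) adds no- … -oth around the stem, so the same rule applies.
So zehupew → nozehupewoth.

nozehupewoth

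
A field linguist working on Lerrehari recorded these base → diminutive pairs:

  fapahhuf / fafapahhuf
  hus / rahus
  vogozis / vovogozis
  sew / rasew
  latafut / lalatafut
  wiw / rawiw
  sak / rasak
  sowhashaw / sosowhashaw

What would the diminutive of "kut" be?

"kut" has 1 vowel. The stems with 1 vowel (hus → rahus, sew → rasew, wiw → rawiw) add the prefix ra-.
So kut → rakut.

rakut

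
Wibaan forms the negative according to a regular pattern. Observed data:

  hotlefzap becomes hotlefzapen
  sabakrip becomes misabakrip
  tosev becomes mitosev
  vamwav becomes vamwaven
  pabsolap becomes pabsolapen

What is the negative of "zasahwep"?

"zasahwep" has last vowel 'e'. The one such stem in the data (tosev → mitosev) adds the prefix mi-, so the same rule applies.
So zasahwep → mizasahwep.

mizasahwep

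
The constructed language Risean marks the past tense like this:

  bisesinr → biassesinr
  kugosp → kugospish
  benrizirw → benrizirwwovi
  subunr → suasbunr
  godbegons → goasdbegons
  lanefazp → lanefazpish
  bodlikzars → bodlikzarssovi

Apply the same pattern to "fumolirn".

fumolirnnovi

godbegons and bodlikzars both end in -s yet inflect differently (goasdbegons, bodlikzarssovi), so the final letter is not what conditions the rule; the second-to-last letter is.
"fumolirn" has second-to-last letter 'r'. The stems whose second-to-last letter is 'r' (bodlikzars → bodlikzarssovi, benrizirw → benrizirwwovi) double the final consonant and add -ovi.
The other patterns: stems whose second-to-last letter is 'n' insert -as- after the first vowel; stems whose second-to-last letter is 's' or 'z' add -ish.
So fumolirn → fumolirnnovi.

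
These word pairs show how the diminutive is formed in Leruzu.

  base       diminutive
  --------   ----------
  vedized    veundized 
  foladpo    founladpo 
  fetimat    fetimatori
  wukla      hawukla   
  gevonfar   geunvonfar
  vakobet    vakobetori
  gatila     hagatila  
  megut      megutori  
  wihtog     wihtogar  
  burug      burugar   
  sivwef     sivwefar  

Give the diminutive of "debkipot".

debkipotori

burug and megut both have last vowel 'u' yet inflect differently (burugar, megutori), so the last vowel is not what conditions the rule; the final letter is.
"debkipot" ends in -t. The stems ending in -t (megut → megutori, fetimat → fetimatori, vakobet → vakobetori) add -ori.
So debkipot → debkipotori.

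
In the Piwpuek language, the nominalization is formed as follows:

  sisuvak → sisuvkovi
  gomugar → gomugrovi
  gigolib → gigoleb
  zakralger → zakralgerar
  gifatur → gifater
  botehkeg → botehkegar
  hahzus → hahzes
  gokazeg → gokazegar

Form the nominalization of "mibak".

gomugar and zakralger both end in -r yet inflect differently (gomugrovi, zakralgerar), so the final letter is not what conditions the rule; the last vowel is.
"mibak" has last vowel 'a'. The stems whose last vowel is 'a' (gomugar → gomugrovi, sisuvak → sisuvkovi) delete the last vowel and add -ovi.
So mibak → mibkovi.

mibkovi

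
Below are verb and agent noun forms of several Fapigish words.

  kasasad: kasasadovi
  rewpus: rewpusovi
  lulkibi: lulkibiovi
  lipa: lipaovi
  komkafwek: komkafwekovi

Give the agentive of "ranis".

Every pair shown (kasasad → kasasadovi, rewpus → rewpusovi, lulkibi → lulkibiovi, …) follows the same rule: add -ovi.
So ranis → ranisovi.

ranisovi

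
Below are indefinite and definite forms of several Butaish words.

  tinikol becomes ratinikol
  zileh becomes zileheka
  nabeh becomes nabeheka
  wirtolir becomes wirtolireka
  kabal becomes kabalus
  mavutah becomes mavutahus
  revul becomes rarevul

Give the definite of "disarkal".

disarkalus

zileh and mavutah both end in -h yet inflect differently (zileheka, mavutahus), so the final letter is not what conditions the rule; the last vowel is.
"disarkal" has last vowel 'a'. The stems whose last vowel is 'a' (kabal → kabalus, mavutah → mavutahus) add -us.
The other patterns: stems whose last vowel is 'e' or 'i' add -eka; stems whose last vowel is 'o' or 'u' add the prefix ra-.
So disarkal → disarkalus.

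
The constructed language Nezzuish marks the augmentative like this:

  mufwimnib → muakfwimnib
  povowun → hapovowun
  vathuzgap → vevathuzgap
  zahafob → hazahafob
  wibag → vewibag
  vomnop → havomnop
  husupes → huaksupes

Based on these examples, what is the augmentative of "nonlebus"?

vathuzgap and vomnop both end in -p yet inflect differently (vevathuzgap, havomnop), so the final letter is not what conditions the rule; the last vowel is.
"nonlebus" has last vowel 'u'. The one such stem in the data (povowun → hapovowun) adds the prefix ha-, so the same rule applies.
So nonlebus → hanonlebus.

hanonlebus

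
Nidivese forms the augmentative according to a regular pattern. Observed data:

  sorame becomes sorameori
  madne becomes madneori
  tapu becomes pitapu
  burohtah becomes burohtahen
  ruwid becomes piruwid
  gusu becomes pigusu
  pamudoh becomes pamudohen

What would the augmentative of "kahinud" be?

pikahinud

"kahinud" ends in -d. The one such stem in the data (ruwid → piruwid) adds the prefix pi-, so the same rule applies.
So kahinud → pikahinud.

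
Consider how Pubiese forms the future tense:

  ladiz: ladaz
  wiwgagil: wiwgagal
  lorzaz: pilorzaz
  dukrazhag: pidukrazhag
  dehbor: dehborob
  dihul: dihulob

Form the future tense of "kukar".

pikukar

ladiz and lorzaz both end in -z yet inflect differently (ladaz, pilorzaz), so the final letter is not what conditions the rule; the last vowel is.
"kukar" has last vowel 'a'. The stems whose last vowel is 'a' (lorzaz → pilorzaz, dukrazhag → pidukrazhag) add the prefix pi-.
The other patterns: stems whose last vowel is 'i' change the last vowel to 'a'; stems whose last vowel is 'o' or 'u' add -ob.
So kukar → pikukar.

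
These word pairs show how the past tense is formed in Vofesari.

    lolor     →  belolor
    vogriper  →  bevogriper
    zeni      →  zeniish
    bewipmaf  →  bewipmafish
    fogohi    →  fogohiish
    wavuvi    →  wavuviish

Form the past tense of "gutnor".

begutnor

lolor and zeni both have 2 vowels yet inflect differently (belolor, zeniish), so the number of vowels is not what conditions the rule; the final letter is.
"gutnor" ends in -r. The stems ending in -r (lolor → belolor, vogriper → bevogriper) add the prefix be-.
So gutnor → begutnor.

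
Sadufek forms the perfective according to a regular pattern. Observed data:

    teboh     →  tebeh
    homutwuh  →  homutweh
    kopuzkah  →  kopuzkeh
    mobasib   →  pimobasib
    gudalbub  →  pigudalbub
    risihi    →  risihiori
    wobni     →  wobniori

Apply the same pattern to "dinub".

pidinub

homutwuh and gudalbub both have last vowel 'u' yet inflect differently (homutweh, pigudalbub), so the last vowel is not what conditions the rule; the final letter is.
"dinub" ends in -b. The stems ending in -b (mobasib → pimobasib, gudalbub → pigudalbub) add the prefix pi-.
The other patterns: stems ending in -h change the last vowel to 'e'; stems ending in -i add -ori.
So dinub → pidinub.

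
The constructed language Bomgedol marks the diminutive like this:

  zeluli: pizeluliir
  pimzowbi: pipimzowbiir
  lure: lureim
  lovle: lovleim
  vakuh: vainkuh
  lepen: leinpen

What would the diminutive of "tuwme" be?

"tuwme" ends in -e. The stems ending in -e (lure → lureim, lovle → lovleim) add -im.
The other patterns: stems ending in -i add pi- … -ir around the stem; stems ending in -h or -n insert -in- after the first vowel.
So tuwme → tuwmeim.

tuwmeim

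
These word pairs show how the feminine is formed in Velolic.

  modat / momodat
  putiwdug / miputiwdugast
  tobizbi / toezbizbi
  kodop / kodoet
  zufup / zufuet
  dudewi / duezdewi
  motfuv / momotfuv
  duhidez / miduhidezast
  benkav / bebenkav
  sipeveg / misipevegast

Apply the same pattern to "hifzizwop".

hifzizwoet

"hifzizwop" ends in -p. The stems ending in -p (zufup → zufuet, kodop → kodoet) drop the final letter and add -et.
So hifzizwop → hifzizwoet.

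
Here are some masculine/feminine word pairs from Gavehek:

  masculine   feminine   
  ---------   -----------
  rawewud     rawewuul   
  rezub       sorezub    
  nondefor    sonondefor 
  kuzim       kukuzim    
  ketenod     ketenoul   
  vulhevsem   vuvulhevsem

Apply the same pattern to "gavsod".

ketenod and nondefor both have last vowel 'o' yet inflect differently (ketenoul, sonondefor), so the last vowel is not what conditions the rule; the final letter is.
"gavsod" ends in -d. The stems ending in -d (ketenod → ketenoul, rawewud → rawewuul) drop the final letter and add -ul.
The other patterns: stems ending in -m repeat the first consonant+vowel as a prefix; stems ending in -b or -r add the prefix so-.
So gavsod → gavsoul.

gavsoul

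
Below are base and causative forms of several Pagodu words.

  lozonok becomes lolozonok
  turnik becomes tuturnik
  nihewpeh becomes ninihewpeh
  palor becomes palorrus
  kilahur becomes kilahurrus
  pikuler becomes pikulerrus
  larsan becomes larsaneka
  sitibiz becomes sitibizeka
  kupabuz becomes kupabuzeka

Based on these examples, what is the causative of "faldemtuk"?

lozonok and palor both have last vowel 'o' yet inflect differently (lolozonok, palorrus), so the last vowel is not what conditions the rule; the final letter is.
"faldemtuk" ends in -k. The stems ending in -k (lozonok → lolozonok, turnik → tuturnik) repeat the first consonant+vowel as a prefix.
The other patterns: stems ending in -r double the final consonant and add -us; stems ending in -n or -z add -eka.
So faldemtuk → fafaldemtuk.

fafaldemtuk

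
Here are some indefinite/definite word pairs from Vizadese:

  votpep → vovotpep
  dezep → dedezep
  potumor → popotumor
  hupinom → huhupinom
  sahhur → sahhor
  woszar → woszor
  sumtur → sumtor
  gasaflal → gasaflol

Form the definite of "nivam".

potumor and sahhur both end in -r yet inflect differently (popotumor, sahhor), so the final letter is not what conditions the rule; the last vowel is.
"nivam" has last vowel 'a'. The stems whose last vowel is 'a' (woszar → woszor, gasaflal → gasaflol) change the last vowel to 'o'.
The other pattern: stems whose last vowel is 'e' or 'o' repeat the first consonant+vowel as a prefix.
So nivam → nivom.

nivom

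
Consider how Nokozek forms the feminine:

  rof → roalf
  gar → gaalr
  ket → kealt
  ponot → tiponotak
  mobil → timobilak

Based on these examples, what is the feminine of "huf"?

hualf

ket and ponot both end in -t yet inflect differently (kealt, tiponotak), so the final letter is not what conditions the rule; the number of vowels is.
"huf" has 1 vowel. The stems with 1 vowel (rof → roalf, gar → gaalr, ket → kealt) insert -al- after the first vowel.
The other pattern: stems with 2 vowels add ti- … -ak around the stem.
So huf → hualf.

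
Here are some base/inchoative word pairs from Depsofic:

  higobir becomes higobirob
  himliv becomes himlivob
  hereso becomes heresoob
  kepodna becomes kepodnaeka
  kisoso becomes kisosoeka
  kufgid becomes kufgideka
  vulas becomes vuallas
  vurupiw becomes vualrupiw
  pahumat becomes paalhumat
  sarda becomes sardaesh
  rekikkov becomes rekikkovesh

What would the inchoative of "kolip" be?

hereso and kisoso both end in -o yet inflect differently (heresoob, kisosoeka), so the final letter is not what conditions the rule; the first letter is.
"kolip" begins with k-. The stems beginning with k- (kepodna → kepodnaeka, kisoso → kisosoeka, kufgid → kufgideka) add -eka.
The other patterns: stems beginning with h- add -ob; stems beginning with p- or v- insert -al- after the first vowel; stems beginning with r- or s- add -esh.
So kolip → kolipeka.

kolipeka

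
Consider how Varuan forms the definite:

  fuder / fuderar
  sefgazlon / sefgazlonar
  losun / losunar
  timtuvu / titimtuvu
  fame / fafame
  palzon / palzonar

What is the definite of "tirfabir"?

tirfabirar

fame and fuder both have last vowel 'e' yet inflect differently (fafame, fuderar), so the last vowel is not what conditions the rule; whether the stem ends in a vowel or a consonant is.
"tirfabir" ends in a consonant. The stems ending in a consonant (palzon → palzonar, sefgazlon → sefgazlonar, fuder → fuderar) add -ar.
So tirfabir → tirfabirar.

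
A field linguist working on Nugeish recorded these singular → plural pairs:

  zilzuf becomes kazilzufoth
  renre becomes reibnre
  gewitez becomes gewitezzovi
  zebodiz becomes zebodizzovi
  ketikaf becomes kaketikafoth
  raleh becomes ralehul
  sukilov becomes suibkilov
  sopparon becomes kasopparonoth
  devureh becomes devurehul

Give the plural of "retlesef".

karetlesefoth

"retlesef" ends in -f. The stems ending in -f (zilzuf → kazilzufoth, ketikaf → kaketikafoth) add ka- … -oth around the stem.
The other patterns: stems ending in -e or -v insert -ib- after the first vowel; stems ending in -h add -ul; stems ending in -z double the final consonant and add -ovi.
So retlesef → karetlesefoth.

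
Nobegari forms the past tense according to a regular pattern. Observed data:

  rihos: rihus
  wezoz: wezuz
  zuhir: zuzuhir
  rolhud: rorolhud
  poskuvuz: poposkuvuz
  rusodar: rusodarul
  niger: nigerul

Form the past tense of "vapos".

vapus

wezoz and poskuvuz both end in -z yet inflect differently (wezuz, poposkuvuz), so the final letter is not what conditions the rule; the last vowel is.
"vapos" has last vowel 'o'. The stems whose last vowel is 'o' (rihos → rihus, wezoz → wezuz) change the last vowel to 'u'.
The other patterns: stems whose last vowel is 'i' or 'u' repeat the first consonant+vowel as a prefix; stems whose last vowel is 'a' or 'e' add -ul.
So vapos → vapus.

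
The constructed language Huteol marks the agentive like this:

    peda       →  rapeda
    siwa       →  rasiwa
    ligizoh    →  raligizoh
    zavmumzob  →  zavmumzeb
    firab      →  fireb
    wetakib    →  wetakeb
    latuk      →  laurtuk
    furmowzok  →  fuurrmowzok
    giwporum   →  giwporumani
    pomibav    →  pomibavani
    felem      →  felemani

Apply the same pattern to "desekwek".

ligizoh and zavmumzob both have last vowel 'o' yet inflect differently (raligizoh, zavmumzeb), so the last vowel is not what conditions the rule; the final letter is.
"desekwek" ends in -k. The stems ending in -k (latuk → laurtuk, furmowzok → fuurrmowzok) insert -ur- after the first vowel.
The other patterns: stems ending in -a or -h add the prefix ra-; stems ending in -b change the last vowel to 'e'; stems ending in -m or -v add -ani.
So desekwek → deursekwek.

deursekwek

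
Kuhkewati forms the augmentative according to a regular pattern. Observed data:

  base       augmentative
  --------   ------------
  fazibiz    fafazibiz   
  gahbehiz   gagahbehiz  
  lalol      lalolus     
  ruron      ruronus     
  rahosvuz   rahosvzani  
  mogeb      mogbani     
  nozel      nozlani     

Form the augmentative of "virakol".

virakolus

"virakol" has last vowel 'o'. The stems whose last vowel is 'o' (lalol → lalolus, ruron → ruronus) add -us.
So virakol → virakolus.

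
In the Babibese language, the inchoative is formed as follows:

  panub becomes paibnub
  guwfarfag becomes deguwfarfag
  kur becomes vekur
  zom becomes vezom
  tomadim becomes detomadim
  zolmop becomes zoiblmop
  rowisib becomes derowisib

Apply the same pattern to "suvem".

suibvem

zom and tomadim both end in -m yet inflect differently (vezom, detomadim), so the final letter is not what conditions the rule; the number of vowels is.
"suvem" has 2 vowels. The stems with 2 vowels (panub → paibnub, zolmop → zoiblmop) insert -ib- after the first vowel.
So suvem → suibvem.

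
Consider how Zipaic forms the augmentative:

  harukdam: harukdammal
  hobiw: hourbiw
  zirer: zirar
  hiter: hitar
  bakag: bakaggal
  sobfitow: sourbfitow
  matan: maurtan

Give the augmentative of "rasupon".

raursupon

bakag and matan both have last vowel 'a' yet inflect differently (bakaggal, maurtan), so the last vowel is not what conditions the rule; the final letter is.
"rasupon" ends in -n. The one such stem in the data (matan → maurtan) inserts -ur- after the first vowel (as do hobiw, sobfitow), so the same rule applies.
So rasupon → raursupon.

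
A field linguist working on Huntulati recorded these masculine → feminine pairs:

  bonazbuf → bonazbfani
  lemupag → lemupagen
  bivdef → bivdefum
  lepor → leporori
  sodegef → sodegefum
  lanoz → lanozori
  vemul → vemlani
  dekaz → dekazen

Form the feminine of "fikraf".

fikrafen

"fikraf" has last vowel 'a'. The stems whose last vowel is 'a' (lemupag → lemupagen, dekaz → dekazen) add -en.
The other patterns: stems whose last vowel is 'e' add -um; stems whose last vowel is 'o' add -ori; stems whose last vowel is 'u' delete the last vowel and add -ani.
So fikraf → fikrafen.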